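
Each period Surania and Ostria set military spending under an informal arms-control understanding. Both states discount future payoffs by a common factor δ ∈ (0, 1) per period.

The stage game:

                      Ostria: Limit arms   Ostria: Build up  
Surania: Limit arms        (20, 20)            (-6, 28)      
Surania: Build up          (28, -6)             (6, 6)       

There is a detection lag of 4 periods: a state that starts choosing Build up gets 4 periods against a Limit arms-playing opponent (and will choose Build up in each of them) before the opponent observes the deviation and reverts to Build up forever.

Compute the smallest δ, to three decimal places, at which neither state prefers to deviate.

Deviating for the 4 undetected periods gains 28−20 = 8 per period over cooperation, then loses 20−6 = 14 per period forever once punishment starts.
Gain: 8(1 + δ + … + δ^3); loss: 14·δ^4/(1−δ).
No profitable deviation ⇔ 8(1−δ^4) ≤ 14·δ^4, i.e. δ^4 ≥ 8/(8+14) = 4/11.
Hence δ ≥ (4/11)^(1/4) ≈ 0.777.

0.777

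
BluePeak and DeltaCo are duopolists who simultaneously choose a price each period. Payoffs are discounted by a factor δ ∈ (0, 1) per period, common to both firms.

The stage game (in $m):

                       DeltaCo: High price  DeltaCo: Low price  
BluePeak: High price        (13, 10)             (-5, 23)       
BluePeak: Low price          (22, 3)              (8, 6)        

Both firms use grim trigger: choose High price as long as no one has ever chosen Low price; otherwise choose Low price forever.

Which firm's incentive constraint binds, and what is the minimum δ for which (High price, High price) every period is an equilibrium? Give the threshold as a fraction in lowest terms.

BluePeak: cooperation gives 13 each period; deviation gives 22 once then 8 forever.
  13/(1−δ) ≥ 22 + 8δ/(1−δ) ⇒ δ ≥ 9/14.
DeltaCo: cooperation gives 10 each period; deviation gives 23 once then 6 forever.
  δ ≥ 13/17.
Both must hold, so the binding constraint is DeltaCo's: δ ≥ 13/17.

DeltaCo; δ ≥ 13/17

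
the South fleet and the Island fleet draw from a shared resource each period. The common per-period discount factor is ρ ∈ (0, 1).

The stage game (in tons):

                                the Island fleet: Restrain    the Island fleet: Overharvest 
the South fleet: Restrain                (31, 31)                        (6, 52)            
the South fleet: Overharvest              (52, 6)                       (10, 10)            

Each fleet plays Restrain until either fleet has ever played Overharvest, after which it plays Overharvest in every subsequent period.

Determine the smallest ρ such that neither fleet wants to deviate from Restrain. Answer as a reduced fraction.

31/(1−ρ) ≥ 52 + 10ρ/(1−ρ)
31 ≥ 52 − 42ρ
ρ ≥ 21/42 = 1/2.

1/2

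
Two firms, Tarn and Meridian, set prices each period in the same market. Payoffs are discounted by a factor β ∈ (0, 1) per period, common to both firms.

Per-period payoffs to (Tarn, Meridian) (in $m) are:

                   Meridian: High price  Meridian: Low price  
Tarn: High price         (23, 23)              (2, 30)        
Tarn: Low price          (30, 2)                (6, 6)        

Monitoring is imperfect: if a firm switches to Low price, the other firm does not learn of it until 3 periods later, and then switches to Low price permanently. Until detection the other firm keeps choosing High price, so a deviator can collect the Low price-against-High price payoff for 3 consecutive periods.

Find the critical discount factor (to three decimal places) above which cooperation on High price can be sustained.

0.663

The best deviation is to choose Low price for all 3 undetected periods, earning 30 each, then 6 forever once detected.
Deviation value: 30(1−β^3)/(1−β) + 6β^3/(1−β); cooperation value: 23/(1−β).
IC: 23 ≥ 30(1−β^3) + 6β^3 = 30 − 24β^3.
So β^3 ≥ 7/24, giving β ≥ (7/24)^(1/3) ≈ 0.663.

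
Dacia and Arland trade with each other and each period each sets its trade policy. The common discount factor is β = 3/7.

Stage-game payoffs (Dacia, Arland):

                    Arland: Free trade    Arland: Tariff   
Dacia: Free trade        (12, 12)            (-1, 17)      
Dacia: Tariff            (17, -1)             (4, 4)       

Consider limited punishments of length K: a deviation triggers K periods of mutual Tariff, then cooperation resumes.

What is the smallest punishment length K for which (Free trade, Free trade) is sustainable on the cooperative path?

Need Σ_{k=1}^{K} β^k ≥ (17−12)/(12−4) = 0.6250 at β = 3/7.
At K = 2 the sum is 0.6122 < 0.6250; at K = 3 it is 0.6910 ≥ 0.6250.
So the minimum punishment length is K = 3.

3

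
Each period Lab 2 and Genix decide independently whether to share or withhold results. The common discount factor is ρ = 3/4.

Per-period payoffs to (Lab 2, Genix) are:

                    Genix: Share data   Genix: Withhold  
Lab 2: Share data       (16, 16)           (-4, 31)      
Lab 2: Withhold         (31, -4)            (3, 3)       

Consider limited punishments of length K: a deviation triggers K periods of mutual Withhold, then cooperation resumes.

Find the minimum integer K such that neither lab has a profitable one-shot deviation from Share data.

IC: ρ(1−ρ^K)/(1−ρ) ≥ (31−16)/(16−3) = 15/13.
With ρ = 3/4: need 1 − ρ^K ≥ 15/13·(1−3/4)/(3/4), i.e. ρ^K ≤ 0.6154.
Since (3/4)^1 = 0.7500 and (3/4)^2 = 0.5625, the smallest such K is 2.

2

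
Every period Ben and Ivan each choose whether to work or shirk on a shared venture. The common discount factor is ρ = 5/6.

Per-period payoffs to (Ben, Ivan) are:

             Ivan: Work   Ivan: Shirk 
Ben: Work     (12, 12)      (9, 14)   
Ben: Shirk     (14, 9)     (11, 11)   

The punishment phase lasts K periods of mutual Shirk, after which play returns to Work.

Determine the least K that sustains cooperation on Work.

3

Need Σ_{k=1}^{K} ρ^k ≥ (14−12)/(12−11) = 2.0000 at ρ = 5/6.
At K = 2 the sum is 1.5278 < 2.0000; at K = 3 it is 2.1065 ≥ 2.0000.
So the minimum punishment length is K = 3.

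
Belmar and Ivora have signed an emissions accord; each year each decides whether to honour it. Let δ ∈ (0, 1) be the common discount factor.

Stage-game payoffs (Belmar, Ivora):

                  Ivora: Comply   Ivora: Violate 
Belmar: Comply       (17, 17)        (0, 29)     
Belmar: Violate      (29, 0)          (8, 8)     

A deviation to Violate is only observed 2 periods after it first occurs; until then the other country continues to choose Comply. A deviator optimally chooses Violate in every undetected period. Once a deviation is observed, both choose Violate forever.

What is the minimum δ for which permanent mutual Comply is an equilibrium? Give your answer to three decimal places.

A deviator earns 29 for 2 periods, then 8 forever; cooperating earns 17 forever. Multiplying the IC by (1−δ):
17 ≥ 29(1−δ^2) + 8δ^2, so 21·δ^2 ≥ 12 and δ^2 ≥ 4/7.
δ ≥ (4/7)^(1/2) ≈ 0.756.

0.756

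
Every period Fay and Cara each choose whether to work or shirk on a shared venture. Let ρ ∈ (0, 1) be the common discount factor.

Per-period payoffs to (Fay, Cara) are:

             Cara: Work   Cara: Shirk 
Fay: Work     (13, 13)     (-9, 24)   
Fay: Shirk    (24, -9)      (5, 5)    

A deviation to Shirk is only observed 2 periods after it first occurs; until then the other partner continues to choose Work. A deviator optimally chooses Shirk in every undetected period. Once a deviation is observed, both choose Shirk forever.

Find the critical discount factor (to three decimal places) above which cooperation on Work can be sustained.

0.761

Deviating for the 2 undetected periods gains 24−13 = 11 per period over cooperation, then loses 13−5 = 8 per period forever once punishment starts.
Gain: 11(1 + ρ + … + ρ^1); loss: 8·ρ^2/(1−ρ).
No profitable deviation ⇔ 11(1−ρ^2) ≤ 8·ρ^2, i.e. ρ^2 ≥ 11/(11+8) = 11/19.
Hence ρ ≥ (11/19)^(1/2) ≈ 0.761.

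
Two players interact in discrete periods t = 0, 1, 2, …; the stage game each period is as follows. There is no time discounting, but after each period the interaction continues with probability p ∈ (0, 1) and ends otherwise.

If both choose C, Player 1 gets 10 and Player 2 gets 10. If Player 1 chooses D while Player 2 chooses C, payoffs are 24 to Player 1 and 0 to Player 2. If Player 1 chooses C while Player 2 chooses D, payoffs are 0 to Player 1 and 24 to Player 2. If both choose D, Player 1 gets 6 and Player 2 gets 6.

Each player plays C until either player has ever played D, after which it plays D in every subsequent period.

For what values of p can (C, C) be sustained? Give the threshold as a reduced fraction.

Expected cooperation value is 10 + p·10 + p²·10 + … = 10/(1−p); deviation gives 24 + p·6/(1−p).
10 ≥ 24(1−p) + 6p ⇒ 18p ≥ 14 ⇒ p ≥ 14/18 = 7/9.

7/9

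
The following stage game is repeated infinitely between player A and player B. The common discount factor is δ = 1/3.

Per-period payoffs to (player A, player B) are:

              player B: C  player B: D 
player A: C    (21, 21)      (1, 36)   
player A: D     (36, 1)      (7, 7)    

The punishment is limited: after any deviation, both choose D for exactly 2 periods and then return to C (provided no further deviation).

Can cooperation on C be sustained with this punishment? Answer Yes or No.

No

A one-shot deviation gives 36 now, then 7 for 2 periods, then back to 21.
Gain from deviating: (36−21) today; loss: (21−7) in each of the next 2 periods.
No-deviation condition: (21−7)(δ+…+δ^2) ≥ 36−21, i.e. δ+…+δ^2 ≥ 15/14.
At δ = 1/3: δ+…+δ^2 = 0.4444 < 1.0714.
So cooperation is not sustainable.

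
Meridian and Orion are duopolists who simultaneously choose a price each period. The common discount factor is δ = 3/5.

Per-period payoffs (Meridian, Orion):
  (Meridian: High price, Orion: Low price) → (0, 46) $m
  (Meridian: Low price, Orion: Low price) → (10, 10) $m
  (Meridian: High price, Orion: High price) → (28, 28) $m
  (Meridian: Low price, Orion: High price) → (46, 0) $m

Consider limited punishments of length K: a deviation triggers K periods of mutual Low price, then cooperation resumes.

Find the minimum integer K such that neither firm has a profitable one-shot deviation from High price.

3

No profitable deviation requires (28−10)(δ+…+δ^K) ≥ 46−28, i.e. δ+…+δ^K ≥ 1 ≈ 1.0000.
With δ = 3/5, the partial sums are K=1: 0.6000, K=2: 0.9600, K=3: 1.1760.
K = 3 is the first length at which the sum reaches 1.0000.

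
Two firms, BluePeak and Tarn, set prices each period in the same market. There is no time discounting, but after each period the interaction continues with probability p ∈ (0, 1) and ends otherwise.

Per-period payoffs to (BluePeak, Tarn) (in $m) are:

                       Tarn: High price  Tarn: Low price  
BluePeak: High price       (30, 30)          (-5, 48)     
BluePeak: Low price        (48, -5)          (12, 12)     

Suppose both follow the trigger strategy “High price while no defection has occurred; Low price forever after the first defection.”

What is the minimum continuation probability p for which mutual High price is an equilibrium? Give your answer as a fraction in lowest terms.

With no time discounting, the continuation probability p plays the role of the discount factor.
Grim-trigger IC: 30/(1−p) ≥ 48 + 12p/(1−p) ⇒ p ≥ (48−30)/(48−12) = 1/2.

1/2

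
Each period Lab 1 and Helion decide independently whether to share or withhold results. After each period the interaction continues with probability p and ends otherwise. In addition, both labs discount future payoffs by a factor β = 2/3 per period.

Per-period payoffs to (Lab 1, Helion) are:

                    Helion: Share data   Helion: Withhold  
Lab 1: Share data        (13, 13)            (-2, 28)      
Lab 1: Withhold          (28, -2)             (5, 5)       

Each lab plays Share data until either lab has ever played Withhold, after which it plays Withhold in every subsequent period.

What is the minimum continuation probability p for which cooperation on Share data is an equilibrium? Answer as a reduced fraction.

Expected continuation weight on next period's payoff is β·p = 2/3·p, which plays the role of the discount factor.
Cooperation requires 2/3·p ≥ (28−13)/(28−5) = 15/23, hence p ≥ 45/46.

45/46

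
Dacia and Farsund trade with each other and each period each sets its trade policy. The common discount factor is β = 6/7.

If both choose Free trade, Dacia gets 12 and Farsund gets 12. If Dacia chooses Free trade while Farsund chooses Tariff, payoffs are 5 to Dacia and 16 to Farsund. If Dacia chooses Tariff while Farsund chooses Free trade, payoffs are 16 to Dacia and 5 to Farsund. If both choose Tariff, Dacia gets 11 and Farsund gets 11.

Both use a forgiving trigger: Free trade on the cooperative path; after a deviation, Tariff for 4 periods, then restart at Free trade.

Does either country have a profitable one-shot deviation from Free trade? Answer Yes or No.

Yes

A one-shot deviation gives 16 now, then 11 for 4 periods, then back to 12.
Gain from deviating: (16−12) today; loss: (12−11) in each of the next 4 periods.
No-deviation condition: (12−11)(β+…+β^4) ≥ 16−12, i.e. β+…+β^4 ≥ 4.
At β = 6/7: β+…+β^4 = 2.7613 < 4.0000.
So cooperation is not sustainable.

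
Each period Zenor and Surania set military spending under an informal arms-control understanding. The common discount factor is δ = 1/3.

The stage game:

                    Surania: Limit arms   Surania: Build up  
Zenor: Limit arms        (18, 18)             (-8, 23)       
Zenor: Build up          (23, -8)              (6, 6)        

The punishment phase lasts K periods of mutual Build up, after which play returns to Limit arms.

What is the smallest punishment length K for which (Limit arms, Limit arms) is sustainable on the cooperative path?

No profitable deviation requires (18−6)(δ+…+δ^K) ≥ 23−18, i.e. δ+…+δ^K ≥ 5/12 ≈ 0.4167.
With δ = 1/3, the partial sums are K=1: 0.3333, K=2: 0.4444.
K = 2 is the first length at which the sum reaches 0.4167.

2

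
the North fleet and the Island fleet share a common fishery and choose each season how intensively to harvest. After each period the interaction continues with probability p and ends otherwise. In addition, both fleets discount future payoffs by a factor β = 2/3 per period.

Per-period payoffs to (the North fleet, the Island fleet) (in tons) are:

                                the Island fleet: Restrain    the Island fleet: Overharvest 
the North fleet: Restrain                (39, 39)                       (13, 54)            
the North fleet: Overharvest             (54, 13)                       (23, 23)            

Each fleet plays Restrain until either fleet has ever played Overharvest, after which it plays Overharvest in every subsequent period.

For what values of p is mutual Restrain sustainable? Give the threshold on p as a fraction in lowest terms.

Expected continuation weight on next period's payoff is β·p = 2/3·p, which plays the role of the discount factor.
Cooperation requires 2/3·p ≥ (54−39)/(54−23) = 15/31, hence p ≥ 45/62.

45/62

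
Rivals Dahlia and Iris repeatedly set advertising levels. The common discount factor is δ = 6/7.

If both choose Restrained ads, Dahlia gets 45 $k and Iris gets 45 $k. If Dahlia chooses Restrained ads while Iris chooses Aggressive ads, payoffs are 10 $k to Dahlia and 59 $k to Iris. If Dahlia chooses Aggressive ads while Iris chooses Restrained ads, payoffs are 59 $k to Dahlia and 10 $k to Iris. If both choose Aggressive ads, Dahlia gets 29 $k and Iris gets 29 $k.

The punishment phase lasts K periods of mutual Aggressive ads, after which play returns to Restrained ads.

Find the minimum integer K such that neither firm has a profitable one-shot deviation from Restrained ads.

2

No profitable deviation requires (45−29)(δ+…+δ^K) ≥ 59−45, i.e. δ+…+δ^K ≥ 7/8 ≈ 0.8750.
With δ = 6/7, the partial sums are K=1: 0.8571, K=2: 1.5918.
K = 2 is the first length at which the sum reaches 0.8750.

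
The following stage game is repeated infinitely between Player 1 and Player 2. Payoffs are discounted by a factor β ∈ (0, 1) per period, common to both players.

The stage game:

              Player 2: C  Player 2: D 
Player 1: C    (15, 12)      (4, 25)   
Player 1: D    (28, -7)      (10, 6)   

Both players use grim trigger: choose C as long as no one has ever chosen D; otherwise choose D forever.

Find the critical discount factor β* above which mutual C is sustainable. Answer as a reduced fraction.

Player 1: cooperation gives 15 each period; deviation gives 28 once then 10 forever.
  15/(1−β) ≥ 28 + 10β/(1−β) ⇒ β ≥ 13/18.
Player 2: cooperation gives 12 each period; deviation gives 25 once then 6 forever.
  β ≥ 13/19.
Both must hold, so the binding constraint is Player 1's: β ≥ 13/18.

13/18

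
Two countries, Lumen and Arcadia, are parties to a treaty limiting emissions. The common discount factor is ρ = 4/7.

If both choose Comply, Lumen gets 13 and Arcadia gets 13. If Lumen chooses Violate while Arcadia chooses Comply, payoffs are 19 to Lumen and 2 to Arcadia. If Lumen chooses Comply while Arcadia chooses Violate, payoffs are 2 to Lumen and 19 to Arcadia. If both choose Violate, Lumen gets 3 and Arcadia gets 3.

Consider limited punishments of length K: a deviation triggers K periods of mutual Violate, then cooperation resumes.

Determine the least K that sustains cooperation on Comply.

IC: ρ(1−ρ^K)/(1−ρ) ≥ (19−13)/(13−3) = 3/5.
With ρ = 4/7: need 1 − ρ^K ≥ 3/5·(1−4/7)/(4/7), i.e. ρ^K ≤ 0.5500.
Since (4/7)^1 = 0.5714 and (4/7)^2 = 0.3265, the smallest such K is 2.

2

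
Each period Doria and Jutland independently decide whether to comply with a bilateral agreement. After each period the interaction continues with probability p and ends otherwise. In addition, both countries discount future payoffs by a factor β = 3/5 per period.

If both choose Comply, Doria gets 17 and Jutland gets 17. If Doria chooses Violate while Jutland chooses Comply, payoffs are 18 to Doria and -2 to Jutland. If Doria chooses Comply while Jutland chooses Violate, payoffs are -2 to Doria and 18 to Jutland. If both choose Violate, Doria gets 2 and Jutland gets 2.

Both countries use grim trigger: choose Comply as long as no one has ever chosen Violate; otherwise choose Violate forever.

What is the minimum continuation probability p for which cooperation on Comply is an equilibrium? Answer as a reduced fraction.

Expected continuation weight on next period's payoff is β·p = 3/5·p, which plays the role of the discount factor.
Cooperation requires 3/5·p ≥ (18−17)/(18−2) = 1/16, hence p ≥ 5/48.

5/48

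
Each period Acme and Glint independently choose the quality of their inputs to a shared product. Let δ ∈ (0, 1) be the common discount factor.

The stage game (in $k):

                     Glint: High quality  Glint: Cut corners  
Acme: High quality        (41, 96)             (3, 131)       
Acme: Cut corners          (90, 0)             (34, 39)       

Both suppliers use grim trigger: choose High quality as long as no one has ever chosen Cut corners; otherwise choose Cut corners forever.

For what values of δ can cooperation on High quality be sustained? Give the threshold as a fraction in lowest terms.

7/8

Acme's threshold: (90−41)/(90−34) = 7/8.
Glint's threshold: (131−96)/(131−39) = 35/92.
7/8 > 35/92, so Acme binds and δ* = 7/8.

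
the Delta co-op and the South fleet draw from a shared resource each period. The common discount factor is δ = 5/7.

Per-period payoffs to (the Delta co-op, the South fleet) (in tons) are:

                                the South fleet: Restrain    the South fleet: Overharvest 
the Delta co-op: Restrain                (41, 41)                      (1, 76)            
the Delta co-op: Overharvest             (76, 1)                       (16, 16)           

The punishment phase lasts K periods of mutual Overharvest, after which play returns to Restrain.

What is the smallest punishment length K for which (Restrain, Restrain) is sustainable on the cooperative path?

3

Need Σ_{k=1}^{K} δ^k ≥ (76−41)/(41−16) = 1.4000 at δ = 5/7.
At K = 2 the sum is 1.2245 < 1.4000; at K = 3 it is 1.5889 ≥ 1.4000.
So the minimum punishment length is K = 3.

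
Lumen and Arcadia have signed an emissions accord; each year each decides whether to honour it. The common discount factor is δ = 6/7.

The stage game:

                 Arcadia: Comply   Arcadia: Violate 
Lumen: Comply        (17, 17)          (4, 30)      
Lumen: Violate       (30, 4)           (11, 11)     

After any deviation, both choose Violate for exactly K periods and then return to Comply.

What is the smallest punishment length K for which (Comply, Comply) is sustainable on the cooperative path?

No profitable deviation requires (17−11)(δ+…+δ^K) ≥ 30−17, i.e. δ+…+δ^K ≥ 13/6 ≈ 2.1667.
With δ = 6/7, the partial sums are K=1: 0.8571, K=2: 1.5918, K=3: 2.2216.
K = 3 is the first length at which the sum reaches 2.1667.

3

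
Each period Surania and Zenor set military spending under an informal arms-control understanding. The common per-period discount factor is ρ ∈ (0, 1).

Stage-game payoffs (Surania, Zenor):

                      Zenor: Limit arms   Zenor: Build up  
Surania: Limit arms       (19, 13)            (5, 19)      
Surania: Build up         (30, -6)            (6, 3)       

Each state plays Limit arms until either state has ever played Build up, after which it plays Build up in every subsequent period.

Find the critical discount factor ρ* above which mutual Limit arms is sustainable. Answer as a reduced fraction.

Surania's threshold: (30−19)/(30−6) = 11/24.
Zenor's threshold: (19−13)/(19−3) = 3/8.
11/24 > 3/8, so Surania binds and ρ* = 11/24.

11/24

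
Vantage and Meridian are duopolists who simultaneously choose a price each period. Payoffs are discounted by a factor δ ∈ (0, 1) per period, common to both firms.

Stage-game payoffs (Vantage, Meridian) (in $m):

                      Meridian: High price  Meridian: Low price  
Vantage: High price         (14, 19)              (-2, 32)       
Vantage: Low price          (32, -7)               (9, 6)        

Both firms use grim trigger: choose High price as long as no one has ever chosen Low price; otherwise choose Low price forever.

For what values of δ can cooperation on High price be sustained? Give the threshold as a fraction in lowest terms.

Vantage's threshold: (32−14)/(32−9) = 18/23.
Meridian's threshold: (32−19)/(32−6) = 1/2.
18/23 > 1/2, so Vantage binds and δ* = 18/23.

18/23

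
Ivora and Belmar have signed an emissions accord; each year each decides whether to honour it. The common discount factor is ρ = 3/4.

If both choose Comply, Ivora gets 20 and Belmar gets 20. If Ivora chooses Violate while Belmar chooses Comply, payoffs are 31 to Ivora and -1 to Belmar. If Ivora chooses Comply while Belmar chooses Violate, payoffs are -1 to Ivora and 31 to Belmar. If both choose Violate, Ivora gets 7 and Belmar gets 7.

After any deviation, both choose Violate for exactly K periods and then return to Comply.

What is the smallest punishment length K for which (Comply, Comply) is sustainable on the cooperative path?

Need Σ_{k=1}^{K} ρ^k ≥ (31−20)/(20−7) = 0.8462 at ρ = 3/4.
At K = 1 the sum is 0.7500 < 0.8462; at K = 2 it is 1.3125 ≥ 0.8462.
So the minimum punishment length is K = 2.

2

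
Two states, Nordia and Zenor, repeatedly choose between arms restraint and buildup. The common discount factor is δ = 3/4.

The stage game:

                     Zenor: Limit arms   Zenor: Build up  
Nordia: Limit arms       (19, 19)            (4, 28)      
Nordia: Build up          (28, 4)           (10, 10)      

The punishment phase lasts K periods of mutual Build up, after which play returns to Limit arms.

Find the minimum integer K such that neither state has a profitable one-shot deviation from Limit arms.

2

No profitable deviation requires (19−10)(δ+…+δ^K) ≥ 28−19, i.e. δ+…+δ^K ≥ 1 ≈ 1.0000.
With δ = 3/4, the partial sums are K=1: 0.7500, K=2: 1.3125.
K = 2 is the first length at which the sum reaches 1.0000.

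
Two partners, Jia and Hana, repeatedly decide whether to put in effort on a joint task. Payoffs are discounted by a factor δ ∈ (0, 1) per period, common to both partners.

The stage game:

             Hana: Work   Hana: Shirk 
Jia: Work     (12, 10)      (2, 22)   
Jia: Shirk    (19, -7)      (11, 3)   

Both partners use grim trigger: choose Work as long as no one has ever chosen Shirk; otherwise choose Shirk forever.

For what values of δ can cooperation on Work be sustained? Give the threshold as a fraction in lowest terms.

7/8

Jia: cooperation gives 12 each period; deviation gives 19 once then 11 forever.
  12/(1−δ) ≥ 19 + 11δ/(1−δ) ⇒ δ ≥ 7/8.
Hana: cooperation gives 10 each period; deviation gives 22 once then 3 forever.
  δ ≥ 12/19.
Both must hold, so the binding constraint is Jia's: δ ≥ 7/8.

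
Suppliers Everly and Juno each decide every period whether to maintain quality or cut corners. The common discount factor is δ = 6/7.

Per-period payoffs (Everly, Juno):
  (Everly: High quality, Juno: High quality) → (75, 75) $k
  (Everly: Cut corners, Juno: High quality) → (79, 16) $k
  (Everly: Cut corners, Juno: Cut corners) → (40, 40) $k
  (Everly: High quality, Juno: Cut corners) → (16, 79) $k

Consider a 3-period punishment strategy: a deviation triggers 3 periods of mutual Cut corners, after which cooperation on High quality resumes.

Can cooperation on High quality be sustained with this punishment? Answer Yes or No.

Yes

A one-shot deviation gives 79 now, then 40 for 3 periods, then back to 75.
Gain from deviating: (79−75) today; loss: (75−40) in each of the next 3 periods.
No-deviation condition: (75−40)(δ+…+δ^3) ≥ 79−75, i.e. δ+…+δ^3 ≥ 4/35.
At δ = 6/7: δ+…+δ^3 = 2.2216 ≥ 0.1143.
So cooperation is sustainable.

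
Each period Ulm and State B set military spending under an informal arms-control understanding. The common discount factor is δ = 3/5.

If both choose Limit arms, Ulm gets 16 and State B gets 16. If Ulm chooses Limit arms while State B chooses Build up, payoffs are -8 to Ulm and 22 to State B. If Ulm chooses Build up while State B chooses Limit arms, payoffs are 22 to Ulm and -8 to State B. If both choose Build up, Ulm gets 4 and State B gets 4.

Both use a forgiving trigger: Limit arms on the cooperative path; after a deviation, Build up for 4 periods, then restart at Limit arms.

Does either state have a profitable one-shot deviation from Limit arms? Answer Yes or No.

No

IC: δ+…+δ^4 ≥ (22−16)/(16−4) = 1/2.
At δ = 3/5: partial sum = 1.3056 ≥ 0.5000. Cooperation sustainable.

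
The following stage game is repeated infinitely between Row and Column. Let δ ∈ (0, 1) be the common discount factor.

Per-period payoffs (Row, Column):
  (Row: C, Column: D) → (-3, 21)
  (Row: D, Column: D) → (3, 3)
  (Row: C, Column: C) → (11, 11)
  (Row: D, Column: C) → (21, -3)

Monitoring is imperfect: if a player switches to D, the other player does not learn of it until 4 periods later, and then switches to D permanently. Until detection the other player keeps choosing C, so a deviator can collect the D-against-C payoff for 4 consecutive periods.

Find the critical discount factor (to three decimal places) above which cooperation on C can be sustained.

0.863

Deviating for the 4 undetected periods gains 21−11 = 10 per period over cooperation, then loses 11−3 = 8 per period forever once punishment starts.
Gain: 10(1 + δ + … + δ^3); loss: 8·δ^4/(1−δ).
No profitable deviation ⇔ 10(1−δ^4) ≤ 8·δ^4, i.e. δ^4 ≥ 10/(10+8) = 5/9.
Hence δ ≥ (5/9)^(1/4) ≈ 0.863.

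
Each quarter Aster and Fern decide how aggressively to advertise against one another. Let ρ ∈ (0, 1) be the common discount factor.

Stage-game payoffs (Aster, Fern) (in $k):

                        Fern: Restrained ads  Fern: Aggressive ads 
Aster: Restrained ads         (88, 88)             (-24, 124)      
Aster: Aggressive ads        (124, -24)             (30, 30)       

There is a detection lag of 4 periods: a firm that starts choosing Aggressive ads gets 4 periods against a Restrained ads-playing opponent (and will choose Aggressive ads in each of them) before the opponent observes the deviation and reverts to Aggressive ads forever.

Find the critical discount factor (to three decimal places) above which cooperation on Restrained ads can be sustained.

The best deviation is to choose Aggressive ads for all 4 undetected periods, earning 124 each, then 30 forever once detected.
Deviation value: 124(1−ρ^4)/(1−ρ) + 30ρ^4/(1−ρ); cooperation value: 88/(1−ρ).
IC: 88 ≥ 124(1−ρ^4) + 30ρ^4 = 124 − 94ρ^4.
So ρ^4 ≥ 36/94 = 18/47, giving ρ ≥ (18/47)^(1/4) ≈ 0.787.

0.787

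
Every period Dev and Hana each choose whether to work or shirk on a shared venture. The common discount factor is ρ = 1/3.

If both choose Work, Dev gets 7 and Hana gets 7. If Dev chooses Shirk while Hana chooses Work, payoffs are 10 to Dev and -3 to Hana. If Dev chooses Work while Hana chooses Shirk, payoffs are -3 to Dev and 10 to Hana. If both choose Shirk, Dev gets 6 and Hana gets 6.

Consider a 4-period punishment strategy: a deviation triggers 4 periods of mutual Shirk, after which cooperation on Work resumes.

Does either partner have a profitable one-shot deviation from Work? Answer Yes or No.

A one-shot deviation gives 10 now, then 6 for 4 periods, then back to 7.
Gain from deviating: (10−7) today; loss: (7−6) in each of the next 4 periods.
No-deviation condition: (7−6)(ρ+…+ρ^4) ≥ 10−7, i.e. ρ+…+ρ^4 ≥ 3.
At ρ = 1/3: ρ+…+ρ^4 = 0.4938 < 3.0000.
So cooperation is not sustainable.

Yes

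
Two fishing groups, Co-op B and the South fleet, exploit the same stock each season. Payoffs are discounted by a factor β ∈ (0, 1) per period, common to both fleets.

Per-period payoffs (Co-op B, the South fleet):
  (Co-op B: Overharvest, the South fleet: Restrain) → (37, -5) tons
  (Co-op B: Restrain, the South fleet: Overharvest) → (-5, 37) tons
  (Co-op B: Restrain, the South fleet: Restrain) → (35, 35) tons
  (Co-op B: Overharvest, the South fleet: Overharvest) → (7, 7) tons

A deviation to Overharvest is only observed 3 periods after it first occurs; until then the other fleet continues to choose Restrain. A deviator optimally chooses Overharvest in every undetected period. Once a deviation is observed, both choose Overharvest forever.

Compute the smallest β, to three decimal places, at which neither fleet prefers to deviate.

0.405

The best deviation is to choose Overharvest for all 3 undetected periods, earning 37 each, then 7 forever once detected.
Deviation value: 37(1−β^3)/(1−β) + 7β^3/(1−β); cooperation value: 35/(1−β).
IC: 35 ≥ 37(1−β^3) + 7β^3 = 37 − 30β^3.
So β^3 ≥ 2/30 = 1/15, giving β ≥ (1/15)^(1/3) ≈ 0.405.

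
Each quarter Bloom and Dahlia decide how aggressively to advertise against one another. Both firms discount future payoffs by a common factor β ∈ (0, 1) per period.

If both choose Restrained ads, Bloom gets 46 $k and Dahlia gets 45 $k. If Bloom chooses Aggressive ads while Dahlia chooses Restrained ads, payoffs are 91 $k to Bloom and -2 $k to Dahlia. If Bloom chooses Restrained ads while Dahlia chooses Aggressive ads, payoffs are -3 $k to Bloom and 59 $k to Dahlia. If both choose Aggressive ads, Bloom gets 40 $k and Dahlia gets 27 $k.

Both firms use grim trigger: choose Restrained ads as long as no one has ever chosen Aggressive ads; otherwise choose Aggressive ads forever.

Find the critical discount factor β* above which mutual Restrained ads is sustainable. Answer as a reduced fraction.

For Bloom: deviation gain 91−46 = 45, per-period punishment loss 46−40 = 6. IC gives β ≥ 45/51 = 15/17.
For Dahlia: gain 14, loss 18 per period, so β ≥ 14/32 = 7/16.
The tighter constraint is Bloom's, so cooperation needs β ≥ 15/17.

15/17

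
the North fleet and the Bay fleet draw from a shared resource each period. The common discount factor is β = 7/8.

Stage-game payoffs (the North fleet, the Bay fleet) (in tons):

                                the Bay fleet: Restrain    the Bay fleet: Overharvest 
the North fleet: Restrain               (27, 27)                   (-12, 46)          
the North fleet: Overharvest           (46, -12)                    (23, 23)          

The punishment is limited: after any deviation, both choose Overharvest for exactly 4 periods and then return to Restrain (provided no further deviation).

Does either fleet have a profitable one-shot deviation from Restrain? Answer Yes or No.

Yes

IC: β+…+β^4 ≥ (46−27)/(27−23) = 19/4.
At β = 7/8: partial sum = 2.8967 < 4.7500. Cooperation not sustainable.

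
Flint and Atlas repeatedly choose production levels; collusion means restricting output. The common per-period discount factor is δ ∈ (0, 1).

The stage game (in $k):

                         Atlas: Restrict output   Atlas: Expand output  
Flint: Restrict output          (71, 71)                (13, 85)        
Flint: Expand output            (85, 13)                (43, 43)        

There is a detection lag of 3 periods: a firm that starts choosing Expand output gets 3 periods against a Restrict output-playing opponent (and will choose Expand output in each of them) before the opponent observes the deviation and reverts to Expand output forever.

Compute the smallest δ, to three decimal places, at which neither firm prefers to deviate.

The best deviation is to choose Expand output for all 3 undetected periods, earning 85 each, then 43 forever once detected.
Deviation value: 85(1−δ^3)/(1−δ) + 43δ^3/(1−δ); cooperation value: 71/(1−δ).
IC: 71 ≥ 85(1−δ^3) + 43δ^3 = 85 − 42δ^3.
So δ^3 ≥ 14/42 = 1/3, giving δ ≥ (1/3)^(1/3) ≈ 0.693.

0.693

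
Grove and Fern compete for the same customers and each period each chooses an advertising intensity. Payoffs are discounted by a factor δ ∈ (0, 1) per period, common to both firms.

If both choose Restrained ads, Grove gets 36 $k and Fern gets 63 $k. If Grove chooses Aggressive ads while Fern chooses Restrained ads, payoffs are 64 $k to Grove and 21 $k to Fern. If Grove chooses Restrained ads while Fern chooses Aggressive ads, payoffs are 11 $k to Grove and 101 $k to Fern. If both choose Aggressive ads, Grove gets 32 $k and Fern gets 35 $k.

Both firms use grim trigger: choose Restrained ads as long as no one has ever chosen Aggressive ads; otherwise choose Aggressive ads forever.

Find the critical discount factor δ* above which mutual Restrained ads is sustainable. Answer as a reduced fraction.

Grove: cooperation gives 36 each period; deviation gives 64 once then 32 forever.
  36/(1−δ) ≥ 64 + 32δ/(1−δ) ⇒ δ ≥ 28/32 = 7/8.
Fern: cooperation gives 63 each period; deviation gives 101 once then 35 forever.
  δ ≥ 38/66 = 19/33.
Both must hold, so the binding constraint is Grove's: δ ≥ 7/8.

7/8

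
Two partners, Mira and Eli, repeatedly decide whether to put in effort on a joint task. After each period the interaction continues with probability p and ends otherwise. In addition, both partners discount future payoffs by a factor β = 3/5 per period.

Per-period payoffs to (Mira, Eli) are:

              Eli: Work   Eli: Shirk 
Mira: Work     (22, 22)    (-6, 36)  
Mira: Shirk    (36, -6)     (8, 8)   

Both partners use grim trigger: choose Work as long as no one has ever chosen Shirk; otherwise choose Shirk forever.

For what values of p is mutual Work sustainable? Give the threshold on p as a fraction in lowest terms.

With continuation probability p and discount β, the effective per-period discount factor is βp.
Grim-trigger IC: βp ≥ (36−22)/(36−8) = 1/2.
So p ≥ (1/2)/(3/5) = 5/6.

5/6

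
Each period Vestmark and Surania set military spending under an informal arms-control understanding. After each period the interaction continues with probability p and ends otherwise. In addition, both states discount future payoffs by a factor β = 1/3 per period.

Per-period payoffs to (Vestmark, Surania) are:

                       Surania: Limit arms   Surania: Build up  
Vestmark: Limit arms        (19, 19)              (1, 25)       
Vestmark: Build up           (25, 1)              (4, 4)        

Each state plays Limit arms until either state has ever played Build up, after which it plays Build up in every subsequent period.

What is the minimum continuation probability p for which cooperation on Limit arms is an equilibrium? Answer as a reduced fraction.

Expected continuation weight on next period's payoff is β·p = 1/3·p, which plays the role of the discount factor.
Cooperation requires 1/3·p ≥ (25−19)/(25−4) = 2/7, hence p ≥ 6/7.

6/7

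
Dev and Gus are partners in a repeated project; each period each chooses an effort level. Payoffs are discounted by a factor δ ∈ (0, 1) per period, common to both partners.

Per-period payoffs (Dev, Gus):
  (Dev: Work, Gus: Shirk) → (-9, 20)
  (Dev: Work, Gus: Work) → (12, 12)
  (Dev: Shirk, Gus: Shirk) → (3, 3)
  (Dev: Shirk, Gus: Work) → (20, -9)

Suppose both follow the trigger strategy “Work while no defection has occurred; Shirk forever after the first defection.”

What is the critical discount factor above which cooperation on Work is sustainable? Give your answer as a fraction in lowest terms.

12/(1−δ) ≥ 20 + 3δ/(1−δ)
12 ≥ 20 − 17δ
δ ≥ 8/17.

8/17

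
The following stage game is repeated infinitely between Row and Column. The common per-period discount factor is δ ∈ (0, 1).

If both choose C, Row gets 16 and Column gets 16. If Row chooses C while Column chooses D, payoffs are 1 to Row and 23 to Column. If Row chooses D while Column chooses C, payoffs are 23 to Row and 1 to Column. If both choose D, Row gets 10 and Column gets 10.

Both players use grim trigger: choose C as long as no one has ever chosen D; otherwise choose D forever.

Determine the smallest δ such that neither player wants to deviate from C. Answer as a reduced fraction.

Under grim trigger the critical discount factor is (T−C)/(T−P) with T = 23, C = 16, P = 10.
δ* = (23−16)/(23−10) = 7/13.

7/13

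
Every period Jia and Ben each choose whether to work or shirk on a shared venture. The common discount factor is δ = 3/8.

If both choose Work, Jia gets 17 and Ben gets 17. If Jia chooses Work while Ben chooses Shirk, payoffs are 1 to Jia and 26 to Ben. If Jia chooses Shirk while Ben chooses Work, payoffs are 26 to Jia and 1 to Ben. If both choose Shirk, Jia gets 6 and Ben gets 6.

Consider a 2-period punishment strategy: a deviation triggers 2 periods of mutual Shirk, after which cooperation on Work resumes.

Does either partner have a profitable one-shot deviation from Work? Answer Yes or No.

A one-shot deviation gives 26 now, then 6 for 2 periods, then back to 17.
Gain from deviating: (26−17) today; loss: (17−6) in each of the next 2 periods.
No-deviation condition: (17−6)(δ+…+δ^2) ≥ 26−17, i.e. δ+…+δ^2 ≥ 9/11.
At δ = 3/8: δ+…+δ^2 = 0.5156 < 0.8182.
So cooperation is not sustainable.

Yes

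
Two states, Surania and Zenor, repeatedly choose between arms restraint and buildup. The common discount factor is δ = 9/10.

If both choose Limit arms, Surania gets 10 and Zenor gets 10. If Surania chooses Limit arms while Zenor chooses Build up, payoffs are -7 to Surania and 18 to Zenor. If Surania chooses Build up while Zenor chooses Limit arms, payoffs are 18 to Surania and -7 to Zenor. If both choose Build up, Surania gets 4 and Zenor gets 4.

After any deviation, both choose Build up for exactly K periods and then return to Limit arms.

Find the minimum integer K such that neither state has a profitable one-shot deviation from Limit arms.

2

IC: δ(1−δ^K)/(1−δ) ≥ (18−10)/(10−4) = 4/3.
With δ = 9/10: need 1 − δ^K ≥ 4/3·(1−9/10)/(9/10), i.e. δ^K ≤ 0.8519.
Since (9/10)^1 = 0.9000 and (9/10)^2 = 0.8100, the smallest such K is 2.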